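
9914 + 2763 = 12677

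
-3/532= - 1 + 529/532=- 0.01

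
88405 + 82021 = 170426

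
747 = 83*9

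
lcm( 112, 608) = 4256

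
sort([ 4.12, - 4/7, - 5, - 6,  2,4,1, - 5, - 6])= [ - 6, - 6, - 5,-5, - 4/7,1, 2,  4,4.12 ] 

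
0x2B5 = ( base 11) 580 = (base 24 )14l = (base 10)693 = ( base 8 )1265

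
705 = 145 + 560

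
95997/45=31999/15 =2133.27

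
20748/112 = 185 + 1/4 = 185.25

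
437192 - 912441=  - 475249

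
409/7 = 409/7 = 58.43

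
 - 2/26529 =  - 2/26529  =  -0.00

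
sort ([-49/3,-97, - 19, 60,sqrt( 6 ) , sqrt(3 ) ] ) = [ -97, - 19,-49/3,sqrt( 3),sqrt ( 6),60 ] 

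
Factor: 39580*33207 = 1314333060 = 2^2 * 3^1*5^1*1979^1*11069^1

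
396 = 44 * 9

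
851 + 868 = 1719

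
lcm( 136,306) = 1224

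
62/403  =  2/13= 0.15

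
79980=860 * 93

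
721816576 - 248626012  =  473190564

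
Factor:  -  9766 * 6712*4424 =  - 289990510208= - 2^7*7^1*19^1*79^1*257^1*839^1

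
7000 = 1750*4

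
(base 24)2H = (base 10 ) 65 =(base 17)3e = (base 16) 41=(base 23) 2J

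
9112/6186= 4556/3093 = 1.47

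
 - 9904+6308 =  - 3596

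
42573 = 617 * 69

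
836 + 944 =1780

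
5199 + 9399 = 14598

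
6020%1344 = 644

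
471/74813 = 471/74813 = 0.01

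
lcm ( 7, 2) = 14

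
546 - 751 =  - 205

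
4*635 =2540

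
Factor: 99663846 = 2^1*3^1*16610641^1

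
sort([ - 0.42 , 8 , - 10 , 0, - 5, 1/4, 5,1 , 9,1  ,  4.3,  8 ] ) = [ - 10,-5,  -  0.42 , 0, 1/4, 1 , 1, 4.3, 5,  8, 8, 9] 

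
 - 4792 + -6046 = -10838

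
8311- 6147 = 2164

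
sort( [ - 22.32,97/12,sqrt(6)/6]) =[ - 22.32, sqrt( 6 ) /6,97/12 ] 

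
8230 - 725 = 7505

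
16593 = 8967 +7626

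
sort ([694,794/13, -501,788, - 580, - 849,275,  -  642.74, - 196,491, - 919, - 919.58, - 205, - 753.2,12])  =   [ -919.58, - 919,  -  849,-753.2, - 642.74 ,- 580, - 501 , -205,-196,12,794/13,275,491, 694 , 788]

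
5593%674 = 201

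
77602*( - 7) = - 543214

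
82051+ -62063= 19988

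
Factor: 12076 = 2^2*3019^1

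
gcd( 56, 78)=2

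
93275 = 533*175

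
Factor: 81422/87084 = 2^( - 1 )*3^( - 2)*11^1  *41^( - 1 )*59^( - 1 )  *3701^1 = 40711/43542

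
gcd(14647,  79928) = 97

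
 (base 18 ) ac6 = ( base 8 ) 6606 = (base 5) 102322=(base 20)8D2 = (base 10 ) 3462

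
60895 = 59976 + 919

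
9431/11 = 9431/11  =  857.36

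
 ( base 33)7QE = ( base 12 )4ABB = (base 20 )114F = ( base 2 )10000100101111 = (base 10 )8495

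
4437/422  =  4437/422 =10.51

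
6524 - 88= 6436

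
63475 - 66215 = - 2740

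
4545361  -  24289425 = - 19744064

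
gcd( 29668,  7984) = 4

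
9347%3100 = 47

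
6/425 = 6/425 = 0.01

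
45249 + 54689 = 99938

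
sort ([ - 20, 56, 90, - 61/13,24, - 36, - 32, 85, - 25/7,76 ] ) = [ - 36, - 32,-20, - 61/13 ,  -  25/7 , 24, 56, 76, 85,90] 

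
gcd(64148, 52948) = 28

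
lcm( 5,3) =15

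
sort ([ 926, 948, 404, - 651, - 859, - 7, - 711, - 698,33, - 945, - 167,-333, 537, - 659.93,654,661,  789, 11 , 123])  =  [ - 945, - 859, - 711 , - 698, - 659.93, - 651, - 333, - 167, - 7,11,33,123,  404,537, 654,661,789 , 926 , 948] 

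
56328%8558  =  4980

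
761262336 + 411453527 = 1172715863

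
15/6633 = 5/2211 = 0.00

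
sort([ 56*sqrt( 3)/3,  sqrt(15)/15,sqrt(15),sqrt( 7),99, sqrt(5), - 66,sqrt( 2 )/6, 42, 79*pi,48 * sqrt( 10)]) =[  -  66,sqrt( 2)/6,  sqrt( 15)/15, sqrt( 5 ),sqrt( 7), sqrt ( 15),56*sqrt (3 ) /3,42, 99,48* sqrt( 10),79 * pi ] 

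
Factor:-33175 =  - 5^2*1327^1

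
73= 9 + 64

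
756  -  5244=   -  4488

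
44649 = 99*451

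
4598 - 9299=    - 4701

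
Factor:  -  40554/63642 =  - 3^2  *751^1*10607^( - 1) = - 6759/10607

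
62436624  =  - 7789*( - 8016)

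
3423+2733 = 6156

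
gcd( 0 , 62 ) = 62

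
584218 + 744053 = 1328271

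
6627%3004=619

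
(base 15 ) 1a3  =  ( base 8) 572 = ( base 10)378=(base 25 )F3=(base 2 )101111010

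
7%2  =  1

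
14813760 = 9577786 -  - 5235974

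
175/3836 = 25/548 = 0.05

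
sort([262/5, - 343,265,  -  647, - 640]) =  [ - 647, - 640, - 343,262/5, 265] 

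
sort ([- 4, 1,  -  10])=[ - 10,  -  4 , 1 ]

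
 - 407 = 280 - 687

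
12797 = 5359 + 7438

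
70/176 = 35/88 = 0.40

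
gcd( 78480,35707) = 1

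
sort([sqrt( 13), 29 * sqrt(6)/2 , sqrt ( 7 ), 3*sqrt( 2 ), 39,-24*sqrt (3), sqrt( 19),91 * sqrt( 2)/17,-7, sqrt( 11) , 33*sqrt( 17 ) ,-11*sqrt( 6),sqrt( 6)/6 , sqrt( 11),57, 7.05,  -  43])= [-43,- 24*sqrt( 3),-11*sqrt( 6 ), - 7,sqrt( 6 ) /6, sqrt( 7 ),sqrt( 11),sqrt(11),sqrt (13), 3*sqrt( 2), sqrt(19),  7.05, 91*sqrt(2)/17,29*sqrt( 6)/2,39, 57, 33*sqrt( 17)] 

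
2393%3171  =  2393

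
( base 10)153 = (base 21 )76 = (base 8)231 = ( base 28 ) 5d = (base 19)81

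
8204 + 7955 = 16159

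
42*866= 36372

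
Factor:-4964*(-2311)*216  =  2477909664 = 2^5*3^3*17^1*73^1*2311^1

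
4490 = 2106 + 2384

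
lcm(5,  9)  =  45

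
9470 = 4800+4670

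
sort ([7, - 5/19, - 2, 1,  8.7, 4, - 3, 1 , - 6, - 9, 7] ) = [ - 9, - 6, - 3, - 2, - 5/19,  1,1,4,  7,7,  8.7 ]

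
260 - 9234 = - 8974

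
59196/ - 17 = -3483+15/17=- 3482.12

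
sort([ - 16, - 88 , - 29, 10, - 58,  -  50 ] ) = [ - 88, - 58, - 50, - 29,-16,10 ]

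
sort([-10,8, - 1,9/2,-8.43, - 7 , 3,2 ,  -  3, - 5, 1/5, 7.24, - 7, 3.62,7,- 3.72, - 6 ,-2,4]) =[ - 10,  -  8.43,-7, -7,  -  6,-5, - 3.72, - 3, - 2, - 1, 1/5,2,3,3.62,4,9/2,7,7.24,8]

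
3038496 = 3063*992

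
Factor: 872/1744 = 1/2 = 2^( - 1)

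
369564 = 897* 412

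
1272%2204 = 1272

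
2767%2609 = 158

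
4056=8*507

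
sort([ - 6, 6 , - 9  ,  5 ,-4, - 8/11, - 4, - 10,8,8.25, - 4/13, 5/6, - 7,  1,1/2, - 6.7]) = [ - 10,-9, - 7, - 6.7, - 6,-4,-4,-8/11, - 4/13, 1/2, 5/6, 1 , 5, 6, 8, 8.25]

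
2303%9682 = 2303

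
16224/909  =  17 + 257/303 = 17.85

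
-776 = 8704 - 9480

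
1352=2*676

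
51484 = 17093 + 34391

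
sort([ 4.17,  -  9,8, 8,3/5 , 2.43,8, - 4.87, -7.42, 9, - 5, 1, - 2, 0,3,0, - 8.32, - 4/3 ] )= [ - 9, - 8.32 , - 7.42 ,-5, - 4.87, -2,-4/3, 0,  0, 3/5 , 1,2.43, 3 , 4.17,8, 8,8,9]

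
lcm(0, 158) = 0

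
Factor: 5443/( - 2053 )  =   - 2053^( - 1)*5443^1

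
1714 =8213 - 6499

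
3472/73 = 47 + 41/73 = 47.56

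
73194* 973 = 71217762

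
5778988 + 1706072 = 7485060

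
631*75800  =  47829800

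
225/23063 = 225/23063  =  0.01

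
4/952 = 1/238 = 0.00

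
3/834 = 1/278= 0.00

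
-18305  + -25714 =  - 44019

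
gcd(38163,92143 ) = 1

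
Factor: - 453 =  - 3^1*151^1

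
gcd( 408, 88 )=8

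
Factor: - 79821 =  - 3^2*7^2*181^1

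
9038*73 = 659774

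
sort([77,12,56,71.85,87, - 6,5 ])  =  [ - 6,  5 , 12,  56,71.85, 77,87] 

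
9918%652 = 138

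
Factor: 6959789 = 6959789^1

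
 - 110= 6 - 116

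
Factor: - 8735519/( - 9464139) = 3^( - 2) * 13^1*761^1*883^1 *1051571^( - 1 )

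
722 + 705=1427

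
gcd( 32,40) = 8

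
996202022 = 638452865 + 357749157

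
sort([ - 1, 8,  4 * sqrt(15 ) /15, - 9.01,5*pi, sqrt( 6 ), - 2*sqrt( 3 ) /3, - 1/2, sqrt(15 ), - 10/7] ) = [ - 9.01, - 10/7, - 2*sqrt( 3 ) /3,- 1, - 1/2, 4*sqrt(15)/15,  sqrt(6 ),sqrt( 15),8, 5*pi]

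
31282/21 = 31282/21=1489.62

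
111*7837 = 869907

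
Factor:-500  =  -2^2*5^3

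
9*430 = 3870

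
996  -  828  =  168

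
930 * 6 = 5580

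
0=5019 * 0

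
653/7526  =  653/7526 = 0.09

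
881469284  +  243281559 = 1124750843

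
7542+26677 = 34219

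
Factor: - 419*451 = -11^1 * 41^1*419^1 =- 188969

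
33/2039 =33/2039 = 0.02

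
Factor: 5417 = 5417^1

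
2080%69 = 10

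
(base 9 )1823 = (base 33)19c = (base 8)2566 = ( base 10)1398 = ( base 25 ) 25N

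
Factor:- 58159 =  - 19^1*3061^1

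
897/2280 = 299/760=0.39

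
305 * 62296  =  19000280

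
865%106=17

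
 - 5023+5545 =522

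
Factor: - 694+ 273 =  - 421 = - 421^1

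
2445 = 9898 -7453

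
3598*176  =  633248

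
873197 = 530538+342659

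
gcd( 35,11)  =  1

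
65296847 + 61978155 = 127275002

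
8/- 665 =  - 1 + 657/665 = -0.01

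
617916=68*9087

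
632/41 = 632/41 = 15.41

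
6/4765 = 6/4765 = 0.00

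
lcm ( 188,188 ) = 188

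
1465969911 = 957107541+508862370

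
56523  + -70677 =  - 14154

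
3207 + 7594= 10801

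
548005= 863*635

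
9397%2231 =473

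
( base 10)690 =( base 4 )22302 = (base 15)310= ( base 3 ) 221120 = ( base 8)1262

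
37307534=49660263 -12352729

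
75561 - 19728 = 55833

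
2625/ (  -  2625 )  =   - 1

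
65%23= 19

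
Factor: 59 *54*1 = 2^1*3^3*59^1 = 3186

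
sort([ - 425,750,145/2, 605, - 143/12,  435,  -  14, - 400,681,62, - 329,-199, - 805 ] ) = [- 805, - 425, - 400,-329 , - 199,-14,-143/12,  62,145/2,435,605,681, 750 ] 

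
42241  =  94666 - 52425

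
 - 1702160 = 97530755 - 99232915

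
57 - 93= -36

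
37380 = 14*2670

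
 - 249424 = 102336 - 351760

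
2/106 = 1/53 = 0.02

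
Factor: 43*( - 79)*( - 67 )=227599 = 43^1*67^1*79^1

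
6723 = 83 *81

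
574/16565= 574/16565  =  0.03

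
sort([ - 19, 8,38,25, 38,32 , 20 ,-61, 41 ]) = [  -  61,-19,8, 20, 25, 32, 38,38,41]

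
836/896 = 209/224 = 0.93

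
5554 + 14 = 5568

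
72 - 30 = 42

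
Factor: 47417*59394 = 2^1*3^1* 19^1*521^1*47417^1 = 2816285298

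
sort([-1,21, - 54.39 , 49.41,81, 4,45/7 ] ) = [ - 54.39, - 1, 4, 45/7,21, 49.41,81 ]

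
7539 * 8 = 60312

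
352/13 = 352/13  =  27.08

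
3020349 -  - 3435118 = 6455467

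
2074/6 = 345 + 2/3 = 345.67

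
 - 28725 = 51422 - 80147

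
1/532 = 1/532 =0.00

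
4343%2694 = 1649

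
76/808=19/202 = 0.09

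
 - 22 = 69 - 91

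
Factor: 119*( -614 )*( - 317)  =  23161922 = 2^1*7^1*17^1*307^1*317^1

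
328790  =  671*490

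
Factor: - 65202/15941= - 2^1*3^1 * 19^( - 1 )*839^( - 1)*10867^1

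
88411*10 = 884110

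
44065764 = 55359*796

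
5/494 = 5/494 = 0.01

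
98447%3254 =827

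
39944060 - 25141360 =14802700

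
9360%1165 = 40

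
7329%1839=1812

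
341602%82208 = 12770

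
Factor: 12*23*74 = 2^3*3^1 * 23^1*37^1 = 20424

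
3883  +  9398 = 13281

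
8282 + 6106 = 14388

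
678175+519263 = 1197438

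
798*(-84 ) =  - 67032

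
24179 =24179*1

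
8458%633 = 229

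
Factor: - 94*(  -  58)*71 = 2^2*29^1 * 47^1*71^1 = 387092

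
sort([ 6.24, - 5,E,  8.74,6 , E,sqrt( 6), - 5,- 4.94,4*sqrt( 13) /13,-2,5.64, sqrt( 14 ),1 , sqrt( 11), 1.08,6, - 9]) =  [ - 9,-5 ,-5, - 4.94,  -  2, 1,1.08,4*sqrt(13 )/13,  sqrt( 6),E , E,sqrt(11),sqrt( 14),5.64,6,6,6.24, 8.74 ]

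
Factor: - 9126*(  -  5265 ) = 48048390 = 2^1*3^7*5^1*13^3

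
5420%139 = 138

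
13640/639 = 13640/639 = 21.35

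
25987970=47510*547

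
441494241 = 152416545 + 289077696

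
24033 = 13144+10889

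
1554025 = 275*5651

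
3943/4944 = 3943/4944 = 0.80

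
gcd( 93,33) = 3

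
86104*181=15584824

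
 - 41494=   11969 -53463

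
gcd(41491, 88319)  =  1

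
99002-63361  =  35641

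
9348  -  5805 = 3543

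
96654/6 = 16109 = 16109.00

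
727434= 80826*9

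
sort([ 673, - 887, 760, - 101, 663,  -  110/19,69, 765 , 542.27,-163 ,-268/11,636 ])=[ - 887, - 163, - 101, - 268/11, -110/19, 69, 542.27, 636,663, 673,  760, 765 ]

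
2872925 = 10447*275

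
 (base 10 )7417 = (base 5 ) 214132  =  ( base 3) 101011201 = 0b1110011111001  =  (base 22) F73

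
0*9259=0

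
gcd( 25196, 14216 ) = 4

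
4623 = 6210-1587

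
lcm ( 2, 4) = 4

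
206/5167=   206/5167 = 0.04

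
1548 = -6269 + 7817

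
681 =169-  -  512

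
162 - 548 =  - 386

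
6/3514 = 3/1757 = 0.00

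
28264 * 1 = 28264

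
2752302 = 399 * 6898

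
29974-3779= 26195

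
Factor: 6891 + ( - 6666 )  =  225 = 3^2*5^2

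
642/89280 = 107/14880 = 0.01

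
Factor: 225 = 3^2*5^2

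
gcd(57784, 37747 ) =1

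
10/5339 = 10/5339 = 0.00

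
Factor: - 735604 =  - 2^2*19^1*9679^1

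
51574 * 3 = 154722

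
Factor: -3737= - 37^1*101^1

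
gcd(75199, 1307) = 1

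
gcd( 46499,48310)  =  1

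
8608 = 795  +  7813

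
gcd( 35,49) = 7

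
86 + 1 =87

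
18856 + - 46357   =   - 27501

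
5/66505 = 1/13301 = 0.00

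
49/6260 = 49/6260 = 0.01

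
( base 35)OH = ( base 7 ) 2333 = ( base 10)857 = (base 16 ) 359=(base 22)1gl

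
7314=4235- - 3079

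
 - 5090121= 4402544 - 9492665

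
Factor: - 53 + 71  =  2^1*3^2 = 18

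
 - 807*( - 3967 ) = 3201369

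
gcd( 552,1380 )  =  276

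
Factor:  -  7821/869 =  - 9 = - 3^2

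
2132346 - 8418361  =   - 6286015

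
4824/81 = 59 + 5/9 = 59.56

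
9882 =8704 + 1178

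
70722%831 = 87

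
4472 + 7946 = 12418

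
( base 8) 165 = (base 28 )45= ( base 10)117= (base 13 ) 90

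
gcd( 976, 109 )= 1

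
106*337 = 35722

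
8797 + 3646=12443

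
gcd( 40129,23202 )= 1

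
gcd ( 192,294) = 6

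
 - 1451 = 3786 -5237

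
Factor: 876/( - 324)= - 3^( - 3) * 73^1=- 73/27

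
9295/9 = 1032 + 7/9  =  1032.78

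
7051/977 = 7 + 212/977 = 7.22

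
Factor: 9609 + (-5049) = 2^4*3^1 * 5^1*19^1 = 4560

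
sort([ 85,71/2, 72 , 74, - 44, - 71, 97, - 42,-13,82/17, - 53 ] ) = [ - 71, - 53, - 44, - 42, - 13,82/17,  71/2 , 72, 74,  85,97 ]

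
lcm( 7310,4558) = 387430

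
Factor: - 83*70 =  - 2^1*5^1 *7^1*83^1 = - 5810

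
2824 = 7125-4301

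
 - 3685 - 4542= -8227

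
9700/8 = 1212 + 1/2 = 1212.50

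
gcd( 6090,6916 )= 14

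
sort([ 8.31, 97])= [8.31, 97] 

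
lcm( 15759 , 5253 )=15759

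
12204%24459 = 12204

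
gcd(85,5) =5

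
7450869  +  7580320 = 15031189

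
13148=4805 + 8343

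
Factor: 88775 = 5^2  *  53^1* 67^1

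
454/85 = 5 + 29/85 = 5.34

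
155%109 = 46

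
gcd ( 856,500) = 4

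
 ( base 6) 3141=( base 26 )117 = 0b1011000101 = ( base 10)709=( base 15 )324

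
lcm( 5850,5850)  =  5850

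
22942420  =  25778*890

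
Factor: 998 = 2^1*499^1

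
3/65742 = 1/21914 = 0.00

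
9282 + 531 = 9813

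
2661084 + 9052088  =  11713172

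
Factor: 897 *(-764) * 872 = - 597588576 = - 2^5*3^1*13^1 * 23^1* 109^1*191^1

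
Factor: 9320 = 2^3*5^1*233^1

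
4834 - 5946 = - 1112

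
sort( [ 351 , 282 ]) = [282 , 351]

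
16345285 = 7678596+8666689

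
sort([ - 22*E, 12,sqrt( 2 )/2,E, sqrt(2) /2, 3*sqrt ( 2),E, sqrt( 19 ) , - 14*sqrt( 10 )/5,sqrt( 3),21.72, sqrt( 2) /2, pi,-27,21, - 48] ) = [-22 * E,  -  48, - 27, - 14 * sqrt ( 10 )/5, sqrt( 2 ) /2,sqrt( 2) /2, sqrt(2)/2 , sqrt( 3), E , E , pi, 3*sqrt( 2),  sqrt( 19),12 , 21,21.72]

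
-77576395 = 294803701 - 372380096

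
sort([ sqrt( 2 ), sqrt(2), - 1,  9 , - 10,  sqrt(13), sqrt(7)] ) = [  -  10,- 1, sqrt( 2), sqrt(2 ),sqrt( 7),sqrt(13), 9] 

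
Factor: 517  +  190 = 707 = 7^1 * 101^1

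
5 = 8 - 3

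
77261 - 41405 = 35856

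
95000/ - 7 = - 95000/7 =- 13571.43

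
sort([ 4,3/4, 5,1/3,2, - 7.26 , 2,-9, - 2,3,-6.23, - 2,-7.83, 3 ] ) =[-9, - 7.83,-7.26,-6.23,-2, - 2,1/3, 3/4,2,2,3,  3, 4,5 ] 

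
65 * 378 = 24570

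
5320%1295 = 140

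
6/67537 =6/67537=0.00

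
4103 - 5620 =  - 1517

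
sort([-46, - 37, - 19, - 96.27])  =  [ -96.27,-46, - 37, - 19] 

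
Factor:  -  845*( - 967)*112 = 2^4*5^1*7^1*13^2*967^1 = 91516880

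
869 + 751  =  1620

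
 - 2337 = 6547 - 8884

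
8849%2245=2114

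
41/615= 1/15 = 0.07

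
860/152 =5 + 25/38 = 5.66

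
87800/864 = 10975/108=101.62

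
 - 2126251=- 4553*467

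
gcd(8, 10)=2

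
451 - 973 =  - 522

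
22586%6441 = 3263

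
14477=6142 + 8335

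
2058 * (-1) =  - 2058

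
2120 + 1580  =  3700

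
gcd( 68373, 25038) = 963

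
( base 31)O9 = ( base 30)P3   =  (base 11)625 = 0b1011110001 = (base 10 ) 753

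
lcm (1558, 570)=23370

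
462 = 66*7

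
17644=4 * 4411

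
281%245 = 36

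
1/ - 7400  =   - 1+7399/7400= - 0.00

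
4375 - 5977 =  - 1602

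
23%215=23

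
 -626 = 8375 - 9001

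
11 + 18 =29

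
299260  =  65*4604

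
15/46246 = 15/46246 = 0.00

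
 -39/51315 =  - 1 +17092/17105 = - 0.00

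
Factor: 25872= 2^4*3^1*7^2*11^1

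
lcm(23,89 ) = 2047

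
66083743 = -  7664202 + 73747945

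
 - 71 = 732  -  803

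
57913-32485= 25428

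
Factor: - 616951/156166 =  - 2^(  -  1 )*113^( -1 )*691^(- 1 )*616951^1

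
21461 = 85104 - 63643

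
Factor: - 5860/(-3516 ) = 3^( - 1)*5^1 = 5/3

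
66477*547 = 36362919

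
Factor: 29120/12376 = 40/17 = 2^3*5^1*17^ ( - 1 ) 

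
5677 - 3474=2203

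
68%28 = 12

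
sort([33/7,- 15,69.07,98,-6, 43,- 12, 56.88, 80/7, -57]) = [  -  57,-15, - 12, - 6, 33/7,80/7, 43,56.88, 69.07 , 98]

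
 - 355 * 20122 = - 7143310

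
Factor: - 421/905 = -5^ ( -1) * 181^( - 1 )*421^1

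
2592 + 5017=7609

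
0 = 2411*0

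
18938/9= 2104 + 2/9 = 2104.22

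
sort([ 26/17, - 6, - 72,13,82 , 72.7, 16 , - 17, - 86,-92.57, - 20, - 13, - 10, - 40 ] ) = [ - 92.57, - 86, - 72, - 40, - 20, - 17, - 13, - 10, - 6, 26/17,13, 16,72.7,  82 ]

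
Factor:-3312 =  - 2^4*3^2  *23^1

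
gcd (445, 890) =445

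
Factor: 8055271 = 7^1 * 1049^1*1097^1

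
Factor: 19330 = 2^1*5^1*1933^1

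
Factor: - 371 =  - 7^1 * 53^1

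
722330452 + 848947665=1571278117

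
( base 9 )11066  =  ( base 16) 1cb6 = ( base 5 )213400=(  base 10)7350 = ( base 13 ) 3465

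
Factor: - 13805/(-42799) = 5^1*11^1  *127^(-1)*251^1*337^(-1 )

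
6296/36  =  1574/9 = 174.89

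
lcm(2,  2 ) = 2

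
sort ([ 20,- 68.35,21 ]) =[- 68.35,20 , 21 ] 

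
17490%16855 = 635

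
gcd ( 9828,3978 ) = 234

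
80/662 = 40/331 = 0.12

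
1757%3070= 1757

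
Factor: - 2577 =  - 3^1*859^1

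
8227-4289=3938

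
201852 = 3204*63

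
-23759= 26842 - 50601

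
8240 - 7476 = 764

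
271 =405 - 134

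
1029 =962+67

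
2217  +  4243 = 6460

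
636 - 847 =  - 211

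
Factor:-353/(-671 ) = 11^(-1) * 61^ (  -  1 ) * 353^1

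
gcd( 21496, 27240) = 8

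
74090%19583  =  15341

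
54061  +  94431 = 148492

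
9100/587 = 9100/587= 15.50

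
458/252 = 1 + 103/126 = 1.82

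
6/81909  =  2/27303=   0.00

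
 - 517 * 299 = -154583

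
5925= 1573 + 4352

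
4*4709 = 18836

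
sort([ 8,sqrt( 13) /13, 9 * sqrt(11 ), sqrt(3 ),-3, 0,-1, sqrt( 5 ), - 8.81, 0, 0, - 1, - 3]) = [ - 8.81, - 3 ,-3, - 1, - 1, 0, 0,0,  sqrt ( 13 )/13,  sqrt( 3 ) , sqrt (5 ),  8, 9 * sqrt( 11 ) ]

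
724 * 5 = 3620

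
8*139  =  1112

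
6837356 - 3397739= 3439617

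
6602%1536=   458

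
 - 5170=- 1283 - 3887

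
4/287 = 4/287 = 0.01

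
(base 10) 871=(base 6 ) 4011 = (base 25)19l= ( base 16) 367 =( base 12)607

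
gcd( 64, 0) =64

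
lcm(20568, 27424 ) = 82272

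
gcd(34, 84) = 2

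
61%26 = 9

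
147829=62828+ 85001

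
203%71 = 61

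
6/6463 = 6/6463 = 0.00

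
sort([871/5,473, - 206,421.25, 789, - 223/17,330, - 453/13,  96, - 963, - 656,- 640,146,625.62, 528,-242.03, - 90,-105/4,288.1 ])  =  [ - 963,-656, -640, - 242.03,-206, - 90, - 453/13, - 105/4, -223/17,96,146,871/5,288.1, 330,421.25, 473,528,625.62 , 789] 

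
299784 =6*49964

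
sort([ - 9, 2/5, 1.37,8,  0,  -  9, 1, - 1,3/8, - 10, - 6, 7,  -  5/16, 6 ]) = [ - 10, - 9, - 9, - 6, - 1,  -  5/16,  0,3/8,2/5,  1,1.37,6,7,8 ]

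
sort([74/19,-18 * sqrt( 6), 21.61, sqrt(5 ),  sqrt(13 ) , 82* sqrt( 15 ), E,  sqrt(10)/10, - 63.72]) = [  -  63.72, - 18*sqrt( 6 ), sqrt(10)/10 , sqrt( 5),  E, sqrt(13 ),74/19, 21.61, 82* sqrt( 15 )]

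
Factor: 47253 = 3^1*19^1*829^1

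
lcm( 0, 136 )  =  0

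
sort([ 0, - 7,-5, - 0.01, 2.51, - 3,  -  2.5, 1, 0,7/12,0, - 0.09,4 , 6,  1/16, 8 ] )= [ - 7, - 5 , - 3, - 2.5,-0.09,-0.01,  0, 0,0, 1/16, 7/12,1, 2.51,4,  6 , 8]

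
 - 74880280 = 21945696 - 96825976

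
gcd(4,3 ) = 1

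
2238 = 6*373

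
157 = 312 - 155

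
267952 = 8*33494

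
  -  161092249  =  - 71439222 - 89653027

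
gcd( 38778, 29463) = 69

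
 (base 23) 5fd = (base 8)5673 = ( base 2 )101110111011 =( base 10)3003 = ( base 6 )21523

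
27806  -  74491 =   -  46685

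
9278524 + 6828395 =16106919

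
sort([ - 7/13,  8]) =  [-7/13,8 ]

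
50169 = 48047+2122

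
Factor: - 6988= - 2^2 * 1747^1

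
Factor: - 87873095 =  - 5^1*1151^1*15269^1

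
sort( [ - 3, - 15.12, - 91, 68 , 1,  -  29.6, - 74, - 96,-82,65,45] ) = [-96, - 91, - 82,-74 , - 29.6, - 15.12,-3,  1, 45,65,  68] 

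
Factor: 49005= 3^4*5^1*11^2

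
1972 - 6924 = -4952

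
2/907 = 2/907 = 0.00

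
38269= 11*3479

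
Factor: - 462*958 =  - 2^2*3^1*7^1*11^1*479^1 = - 442596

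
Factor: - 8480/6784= - 5/4=- 2^( - 2 )*5^1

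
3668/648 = 917/162 = 5.66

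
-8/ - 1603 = 8/1603 = 0.00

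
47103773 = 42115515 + 4988258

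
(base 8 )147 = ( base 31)3a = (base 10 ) 103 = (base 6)251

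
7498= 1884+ 5614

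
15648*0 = 0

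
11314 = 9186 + 2128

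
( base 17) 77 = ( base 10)126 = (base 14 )90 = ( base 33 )3r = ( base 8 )176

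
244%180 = 64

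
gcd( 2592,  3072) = 96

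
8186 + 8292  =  16478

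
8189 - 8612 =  - 423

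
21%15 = 6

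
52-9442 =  - 9390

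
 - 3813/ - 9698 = 3813/9698  =  0.39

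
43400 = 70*620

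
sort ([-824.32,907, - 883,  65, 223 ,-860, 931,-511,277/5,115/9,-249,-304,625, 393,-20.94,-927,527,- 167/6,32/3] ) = [ - 927, - 883,-860, - 824.32, - 511,-304, - 249, - 167/6, - 20.94,32/3,115/9,277/5,65, 223,393, 527,625,907, 931 ] 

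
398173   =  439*907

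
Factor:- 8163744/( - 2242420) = 2040936/560605=   2^3 *3^1 * 5^(-1 )*277^1*307^1 * 112121^(  -  1) 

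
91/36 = 91/36 = 2.53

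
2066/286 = 1033/143 = 7.22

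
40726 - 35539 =5187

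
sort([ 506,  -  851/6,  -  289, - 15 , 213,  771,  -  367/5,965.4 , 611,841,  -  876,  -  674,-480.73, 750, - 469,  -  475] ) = [  -  876,-674,  -  480.73,  -  475 ,  -  469,-289, - 851/6,  -  367/5,  -  15 , 213,  506 , 611 , 750 , 771, 841,965.4]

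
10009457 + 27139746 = 37149203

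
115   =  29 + 86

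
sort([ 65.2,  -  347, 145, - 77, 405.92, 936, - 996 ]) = [ - 996, -347, - 77, 65.2, 145,405.92,936]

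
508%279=229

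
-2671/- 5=2671/5  =  534.20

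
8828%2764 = 536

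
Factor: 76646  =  2^1*19^1  *  2017^1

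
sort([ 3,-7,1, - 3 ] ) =[-7,  -  3, 1,3 ]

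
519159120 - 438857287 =80301833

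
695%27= 20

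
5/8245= 1/1649= 0.00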